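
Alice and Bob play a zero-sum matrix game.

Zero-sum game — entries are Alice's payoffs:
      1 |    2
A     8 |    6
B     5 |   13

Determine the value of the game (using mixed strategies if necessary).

37/5

Row minima are 6 and 5, so Alice's maximin is 6; column maxima are 8 and 13, so Bob's minimax is 8. These differ, so the equilibrium is in mixed strategies.
Let Alice play A with probability p. Bob is indifferent when 8p + 5(1−p) = 6p + 13(1−p), giving p = 4/5.
Let Bob play 1 with probability q. Alice is indifferent when 8q + 6(1−q) = 5q + 13(1−q), giving q = 7/10.
The value is 8·(7/10) + (6)·(3/10) = 37/5.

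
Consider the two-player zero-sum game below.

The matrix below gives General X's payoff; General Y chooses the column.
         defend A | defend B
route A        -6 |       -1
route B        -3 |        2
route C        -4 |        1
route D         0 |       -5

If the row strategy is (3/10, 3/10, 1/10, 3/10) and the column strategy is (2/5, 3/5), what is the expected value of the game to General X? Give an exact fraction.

Against (2/5, 3/5), each row's expected payoff is route A: -3; route B: 0; route C: -1; route D: -3.
Taking the (3/10, 3/10, 1/10, 3/10)-weighted average: (3/10)·(-3) + (3/10)·(0) + (1/10)·(-1) + (3/10)·(-3) = -19/10.

-19/10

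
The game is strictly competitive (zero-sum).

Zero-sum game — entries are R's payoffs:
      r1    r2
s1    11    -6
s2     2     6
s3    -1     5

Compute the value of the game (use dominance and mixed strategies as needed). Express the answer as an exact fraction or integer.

Row s3 is strictly dominated by row s2, so R never plays it.
The remaining 2×2 game on (s1, s2) × (r1, r2) has no saddle point. Let R play s1 with probability p; indifference gives 11p + 2(1−p) = −6p + 6(1−p), so p = 4/21.
Similarly C's optimal q on r1 is 4/7, and the value is 11·(4/7) + (-6)·(3/7) = 26/7.

26/7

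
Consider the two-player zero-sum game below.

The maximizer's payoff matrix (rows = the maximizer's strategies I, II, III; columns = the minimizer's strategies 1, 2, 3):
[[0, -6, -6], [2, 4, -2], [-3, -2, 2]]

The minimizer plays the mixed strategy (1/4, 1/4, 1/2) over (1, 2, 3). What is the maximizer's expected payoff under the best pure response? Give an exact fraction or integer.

I: (0)·(1/4) + (-6)·(1/4) + (-6)·(1/2) = -9/2.
II: (2)·(1/4) + (4)·(1/4) + (-2)·(1/2) = 1/2.
III: (-3)·(1/4) + (-2)·(1/4) + (2)·(1/2) = -1/4.
The best pure response is II with expected payoff 1/2.

1/2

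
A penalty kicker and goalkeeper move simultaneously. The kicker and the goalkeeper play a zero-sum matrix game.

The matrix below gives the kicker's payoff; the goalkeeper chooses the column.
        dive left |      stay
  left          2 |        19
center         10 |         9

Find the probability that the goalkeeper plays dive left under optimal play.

5/9

Row minima are 2 and 9, so the kicker's maximin is 9; column maxima are 10 and 19, so the goalkeeper's minimax is 10. These differ, so the equilibrium is in mixed strategies.
Let the goalkeeper play dive left with probability q. The kicker is indifferent when 2q + 19(1−q) = 10q + 9(1−q), giving q = 5/9.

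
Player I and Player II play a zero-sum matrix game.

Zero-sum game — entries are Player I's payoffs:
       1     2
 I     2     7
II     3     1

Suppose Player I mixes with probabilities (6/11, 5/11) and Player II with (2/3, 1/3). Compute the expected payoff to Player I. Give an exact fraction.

Against (2/3, 1/3), each row's expected payoff is I: 11/3; II: 7/3.
Taking the (6/11, 5/11)-weighted average: (6/11)·(11/3) + (5/11)·(7/3) = 101/33.

101/33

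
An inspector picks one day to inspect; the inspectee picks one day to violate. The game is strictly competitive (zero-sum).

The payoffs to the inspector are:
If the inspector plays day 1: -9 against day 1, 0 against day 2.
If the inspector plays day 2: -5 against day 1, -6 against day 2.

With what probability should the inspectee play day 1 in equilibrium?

3/5

Row minima are -9 and -6, so the inspector's maximin is -6; column maxima are -5 and 0, so the inspectee's minimax is -5. These differ, so the equilibrium is in mixed strategies.
Let the inspectee play day 1 with probability q. The inspector is indifferent when −9q = −5q − 6(1−q), giving q = 3/5.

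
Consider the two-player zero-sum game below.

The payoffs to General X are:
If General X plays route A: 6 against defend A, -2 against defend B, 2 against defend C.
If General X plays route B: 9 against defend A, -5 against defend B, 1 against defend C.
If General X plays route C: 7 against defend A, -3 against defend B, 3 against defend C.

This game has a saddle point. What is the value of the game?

Row minima: -2, -5, -3 → General X's maximin is -2.
Column maxima: 9, -2, 3 → General Y's minimax is -2.
They coincide at (route A, defend B), so the value is -2.

-2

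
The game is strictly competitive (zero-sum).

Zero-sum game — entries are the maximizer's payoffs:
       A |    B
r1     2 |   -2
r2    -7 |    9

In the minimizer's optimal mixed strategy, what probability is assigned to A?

11/20

Row minima are -2 and -7, so the maximizer's maximin is -2; column maxima are 2 and 9, so the minimizer's minimax is 2. These differ, so the equilibrium is in mixed strategies.
Let the minimizer play A with probability q. The maximizer is indifferent when 2q − 2(1−q) = −7q + 9(1−q), giving q = 11/20.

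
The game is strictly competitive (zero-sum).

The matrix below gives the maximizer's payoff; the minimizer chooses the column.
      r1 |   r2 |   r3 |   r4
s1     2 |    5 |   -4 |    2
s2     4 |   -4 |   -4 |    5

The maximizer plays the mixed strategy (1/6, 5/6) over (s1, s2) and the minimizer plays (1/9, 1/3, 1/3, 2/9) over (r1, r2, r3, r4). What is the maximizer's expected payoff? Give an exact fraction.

-41/54

Against (1/9, 1/3, 1/3, 2/9), each row's expected payoff is s1: 1; s2: -10/9.
Taking the (1/6, 5/6)-weighted average: (1/6)·(1) + (5/6)·(-10/9) = -41/54.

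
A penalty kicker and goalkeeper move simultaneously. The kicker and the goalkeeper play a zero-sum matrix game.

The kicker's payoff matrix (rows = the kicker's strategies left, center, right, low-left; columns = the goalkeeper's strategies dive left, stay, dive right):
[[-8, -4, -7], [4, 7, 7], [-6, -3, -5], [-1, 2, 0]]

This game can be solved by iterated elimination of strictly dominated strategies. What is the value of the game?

Column stay is strictly dominated by dive left for the goalkeeper (-8<-4, 4<7, -6<-3, -1<2); eliminate stay.
Row low-left is strictly dominated by row center (4>-1, 7>0); eliminate low-left.
Column dive right is strictly dominated by dive left for the goalkeeper (-8<-7, 4<7, -6<-5); eliminate dive right.
Row left is strictly dominated by row center (4>-8); eliminate left.
Row right is strictly dominated by row center (4>-6); eliminate right.
Only (center, dive left) remains, with payoff 4.

4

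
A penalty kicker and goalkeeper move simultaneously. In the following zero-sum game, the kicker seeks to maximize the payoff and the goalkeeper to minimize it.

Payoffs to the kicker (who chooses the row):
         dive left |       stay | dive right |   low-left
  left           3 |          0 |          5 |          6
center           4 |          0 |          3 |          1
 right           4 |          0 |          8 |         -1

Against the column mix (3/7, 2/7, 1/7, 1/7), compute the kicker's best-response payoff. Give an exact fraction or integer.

left: (3)·(3/7) + (0)·(2/7) + (5)·(1/7) + (6)·(1/7) = 20/7.
center: (4)·(3/7) + (0)·(2/7) + (3)·(1/7) + (1)·(1/7) = 16/7.
right: (4)·(3/7) + (0)·(2/7) + (8)·(1/7) + (-1)·(1/7) = 19/7.
The best pure response is left with expected payoff 20/7.

20/7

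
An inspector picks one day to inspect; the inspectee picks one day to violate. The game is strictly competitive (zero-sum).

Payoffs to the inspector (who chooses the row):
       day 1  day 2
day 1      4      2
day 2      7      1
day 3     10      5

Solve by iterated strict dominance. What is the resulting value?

5

Column day 1 is strictly dominated by day 2 for the inspectee (2<4, 1<7, 5<10); eliminate day 1.
Row day 2 is strictly dominated by row day 1 (2>1); eliminate day 2.
Row day 1 is strictly dominated by row day 3 (5>2); eliminate day 1.
Only (day 3, day 2) remains, with payoff 5.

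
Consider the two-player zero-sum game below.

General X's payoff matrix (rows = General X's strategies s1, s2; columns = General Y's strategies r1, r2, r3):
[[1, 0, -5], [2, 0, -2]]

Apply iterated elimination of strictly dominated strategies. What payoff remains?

Column r1 is strictly dominated by r2 for General Y (0<1, 0<2); eliminate r1.
Column r2 is strictly dominated by r3 for General Y (-5<0, -2<0); eliminate r2.
Row s1 is strictly dominated by row s2 (-2>-5); eliminate s1.
Only (s2, r3) remains, with payoff -2.

-2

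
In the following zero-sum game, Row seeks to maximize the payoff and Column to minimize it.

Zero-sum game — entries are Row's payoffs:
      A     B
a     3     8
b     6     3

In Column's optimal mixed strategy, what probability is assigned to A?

Row minima are 3 and 3, so Row's maximin is 3; column maxima are 6 and 8, so Column's minimax is 6. These differ, so the equilibrium is in mixed strategies.
Let Column play A with probability q. Row is indifferent when 3q + 8(1−q) = 6q + 3(1−q), giving q = 5/8.

5/8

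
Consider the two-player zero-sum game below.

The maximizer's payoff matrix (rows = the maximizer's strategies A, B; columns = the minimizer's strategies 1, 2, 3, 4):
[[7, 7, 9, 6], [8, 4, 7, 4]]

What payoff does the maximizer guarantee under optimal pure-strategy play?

6

Row minima: 6, 4 → the maximizer's maximin is 6.
Column maxima: 8, 7, 9, 6 → the minimizer's minimax is 6.
They coincide at (A, 4), so the value is 6.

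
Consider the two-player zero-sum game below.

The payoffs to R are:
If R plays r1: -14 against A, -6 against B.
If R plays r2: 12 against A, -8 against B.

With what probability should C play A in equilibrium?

1/14

Row minima are -14 and -8, so R's maximin is -8; column maxima are 12 and -6, so C's minimax is -6. These differ, so the equilibrium is in mixed strategies.
Let C play A with probability q. R is indifferent when −14q − 6(1−q) = 12q − 8(1−q), giving q = 1/14.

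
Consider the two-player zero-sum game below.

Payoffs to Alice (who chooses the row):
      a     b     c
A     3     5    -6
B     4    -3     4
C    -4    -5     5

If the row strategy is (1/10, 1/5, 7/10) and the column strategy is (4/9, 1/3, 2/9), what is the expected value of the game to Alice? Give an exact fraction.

-17/15

Against (4/9, 1/3, 2/9), each row's expected payoff is A: 5/3; B: 5/3; C: -7/3.
Taking the (1/10, 1/5, 7/10)-weighted average: (1/10)·(5/3) + (1/5)·(5/3) + (7/10)·(-7/3) = -17/15.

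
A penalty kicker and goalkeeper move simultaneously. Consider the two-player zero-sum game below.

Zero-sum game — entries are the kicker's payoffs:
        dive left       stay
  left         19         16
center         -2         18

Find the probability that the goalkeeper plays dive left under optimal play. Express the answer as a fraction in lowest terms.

Row minima are 16 and -2, so the kicker's maximin is 16; column maxima are 19 and 18, so the goalkeeper's minimax is 18. These differ, so the equilibrium is in mixed strategies.
Let the goalkeeper play dive left with probability q. The kicker is indifferent when 19q + 16(1−q) = −2q + 18(1−q), giving q = 2/23.

2/23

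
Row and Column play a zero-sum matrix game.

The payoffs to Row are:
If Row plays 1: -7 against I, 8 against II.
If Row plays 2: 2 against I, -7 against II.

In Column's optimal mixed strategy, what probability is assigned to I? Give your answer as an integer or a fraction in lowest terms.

Row minima are -7 and -7, so Row's maximin is -7; column maxima are 2 and 8, so Column's minimax is 2. These differ, so the equilibrium is in mixed strategies.
Let Column play I with probability q. Row is indifferent when −7q + 8(1−q) = 2q − 7(1−q), giving q = 5/8.

5/8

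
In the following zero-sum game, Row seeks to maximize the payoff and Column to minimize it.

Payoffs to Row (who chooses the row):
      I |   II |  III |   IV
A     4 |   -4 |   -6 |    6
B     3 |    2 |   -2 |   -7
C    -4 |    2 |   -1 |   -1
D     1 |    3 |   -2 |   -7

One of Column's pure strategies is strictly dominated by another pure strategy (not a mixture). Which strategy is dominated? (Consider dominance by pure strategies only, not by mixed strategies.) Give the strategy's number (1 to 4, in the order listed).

2

Column prefers columns that give Row less. Compare II with III: -6 < -4, -2 < 2, -1 < 2, -2 < 3.
So III strictly dominates II for Column; II is strictly dominated.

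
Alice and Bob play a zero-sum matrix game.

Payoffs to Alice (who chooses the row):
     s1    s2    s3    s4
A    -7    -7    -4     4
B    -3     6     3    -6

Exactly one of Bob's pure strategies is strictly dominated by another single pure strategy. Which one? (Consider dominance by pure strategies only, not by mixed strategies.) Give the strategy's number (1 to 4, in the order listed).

3

Bob prefers columns that give Alice less. Compare s3 with s1: -7 < -4, -3 < 3.
So s1 strictly dominates s3 for Bob; s3 is strictly dominated.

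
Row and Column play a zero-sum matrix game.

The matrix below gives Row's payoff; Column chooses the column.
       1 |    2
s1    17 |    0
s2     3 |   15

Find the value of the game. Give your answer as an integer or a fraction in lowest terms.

255/29

Row minima are 0 and 3, so Row's maximin is 3; column maxima are 17 and 15, so Column's minimax is 15. These differ, so the equilibrium is in mixed strategies.
Let Row play s1 with probability p. Column is indifferent when 17p + 3(1−p) = 15(1−p), giving p = 12/29.
Let Column play 1 with probability q. Row is indifferent when 17q = 3q + 15(1−q), giving q = 15/29.
The value is 17·(15/29) + (0)·(14/29) = 255/29.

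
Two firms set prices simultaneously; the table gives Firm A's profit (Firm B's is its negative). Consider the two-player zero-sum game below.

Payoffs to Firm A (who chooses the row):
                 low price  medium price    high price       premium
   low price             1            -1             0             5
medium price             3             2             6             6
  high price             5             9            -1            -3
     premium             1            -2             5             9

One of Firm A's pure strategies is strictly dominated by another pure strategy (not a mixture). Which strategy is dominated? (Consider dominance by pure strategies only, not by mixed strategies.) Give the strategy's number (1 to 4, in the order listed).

1

Compare low price with medium price: 3 > 1, 2 > -1, 6 > 0, 6 > 5.
So medium price strictly dominates low price for Firm A; low price is strictly dominated.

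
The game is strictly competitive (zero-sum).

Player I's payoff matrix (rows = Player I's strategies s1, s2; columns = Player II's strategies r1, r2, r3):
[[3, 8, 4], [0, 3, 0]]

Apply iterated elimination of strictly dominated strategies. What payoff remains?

Column r2 is strictly dominated by r1 for Player II (3<8, 0<3); eliminate r2.
Row s2 is strictly dominated by row s1 (3>0, 4>0); eliminate s2.
Column r3 is strictly dominated by r1 for Player II (3<4); eliminate r3.
Only (s1, r1) remains, with payoff 3.

3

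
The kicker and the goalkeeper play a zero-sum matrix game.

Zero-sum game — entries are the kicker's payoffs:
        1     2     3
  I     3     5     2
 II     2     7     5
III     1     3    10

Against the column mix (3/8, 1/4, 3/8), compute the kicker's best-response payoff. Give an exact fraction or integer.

I: (3)·(3/8) + (5)·(1/4) + (2)·(3/8) = 25/8.
II: (2)·(3/8) + (7)·(1/4) + (5)·(3/8) = 35/8.
III: (1)·(3/8) + (3)·(1/4) + (10)·(3/8) = 39/8.
The best pure response is III with expected payoff 39/8.

39/8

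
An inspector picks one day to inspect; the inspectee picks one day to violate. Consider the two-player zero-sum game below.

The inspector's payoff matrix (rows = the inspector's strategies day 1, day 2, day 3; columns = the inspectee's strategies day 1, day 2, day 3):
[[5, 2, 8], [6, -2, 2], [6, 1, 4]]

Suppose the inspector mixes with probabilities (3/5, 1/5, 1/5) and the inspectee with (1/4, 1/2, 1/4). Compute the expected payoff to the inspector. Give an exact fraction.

Against (1/4, 1/2, 1/4), each row's expected payoff is day 1: 17/4; day 2: 1; day 3: 3.
Taking the (3/5, 1/5, 1/5)-weighted average: (3/5)·(17/4) + (1/5)·(1) + (1/5)·(3) = 67/20.

67/20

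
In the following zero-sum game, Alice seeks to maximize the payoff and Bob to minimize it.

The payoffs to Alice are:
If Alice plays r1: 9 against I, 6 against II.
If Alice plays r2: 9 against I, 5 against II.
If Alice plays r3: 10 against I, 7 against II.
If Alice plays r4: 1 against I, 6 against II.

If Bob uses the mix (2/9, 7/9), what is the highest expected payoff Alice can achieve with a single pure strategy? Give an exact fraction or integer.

r1: (9)·(2/9) + (6)·(7/9) = 20/3.
r2: (9)·(2/9) + (5)·(7/9) = 53/9.
r3: (10)·(2/9) + (7)·(7/9) = 23/3.
r4: (1)·(2/9) + (6)·(7/9) = 44/9.
The best pure response is r3 with expected payoff 23/3.

23/3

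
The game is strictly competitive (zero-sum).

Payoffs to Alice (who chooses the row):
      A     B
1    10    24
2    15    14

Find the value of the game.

44/3

Row minima are 10 and 14, so Alice's maximin is 14; column maxima are 15 and 24, so Bob's minimax is 15. These differ, so the equilibrium is in mixed strategies.
Let Alice play 1 with probability p. Bob is indifferent when 10p + 15(1−p) = 24p + 14(1−p), giving p = 1/15.
Let Bob play A with probability q. Alice is indifferent when 10q + 24(1−q) = 15q + 14(1−q), giving q = 2/3.
The value is 10·(2/3) + (24)·(1/3) = 44/3.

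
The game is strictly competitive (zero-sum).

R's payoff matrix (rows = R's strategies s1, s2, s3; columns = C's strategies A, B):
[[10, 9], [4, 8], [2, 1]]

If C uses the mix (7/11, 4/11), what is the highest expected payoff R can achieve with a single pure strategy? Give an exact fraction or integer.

s1: (10)·(7/11) + (9)·(4/11) = 106/11.
s2: (4)·(7/11) + (8)·(4/11) = 60/11.
s3: (2)·(7/11) + (1)·(4/11) = 18/11.
The best pure response is s1 with expected payoff 106/11.

106/11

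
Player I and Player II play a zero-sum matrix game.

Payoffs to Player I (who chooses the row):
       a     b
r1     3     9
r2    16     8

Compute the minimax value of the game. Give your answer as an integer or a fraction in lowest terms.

Row minima are 3 and 8, so Player I's maximin is 8; column maxima are 16 and 9, so Player II's minimax is 9. These differ, so the equilibrium is in mixed strategies.
Let Player I play r1 with probability p. Player II is indifferent when 3p + 16(1−p) = 9p + 8(1−p), giving p = 4/7.
Let Player II play a with probability q. Player I is indifferent when 3q + 9(1−q) = 16q + 8(1−q), giving q = 1/14.
The value is 3·(1/14) + (9)·(13/14) = 60/7.

60/7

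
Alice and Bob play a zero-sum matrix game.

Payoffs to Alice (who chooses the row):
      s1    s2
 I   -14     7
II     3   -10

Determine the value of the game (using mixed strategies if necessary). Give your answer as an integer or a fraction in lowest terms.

-7/2

Row minima are -14 and -10, so Alice's maximin is -10; column maxima are 3 and 7, so Bob's minimax is 3. These differ, so the equilibrium is in mixed strategies.
Let Alice play I with probability p. Bob is indifferent when −14p + 3(1−p) = 7p − 10(1−p), giving p = 13/34.
Let Bob play s1 with probability q. Alice is indifferent when −14q + 7(1−q) = 3q − 10(1−q), giving q = 1/2.
The value is -14·(1/2) + (7)·(1/2) = -7/2.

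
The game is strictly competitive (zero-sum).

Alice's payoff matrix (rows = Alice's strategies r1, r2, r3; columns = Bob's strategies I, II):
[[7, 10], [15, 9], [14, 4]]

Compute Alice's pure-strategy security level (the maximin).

The worst-case payoff for each row is r1: 7, r2: 9, r3: 4.
The best of these is 9.

9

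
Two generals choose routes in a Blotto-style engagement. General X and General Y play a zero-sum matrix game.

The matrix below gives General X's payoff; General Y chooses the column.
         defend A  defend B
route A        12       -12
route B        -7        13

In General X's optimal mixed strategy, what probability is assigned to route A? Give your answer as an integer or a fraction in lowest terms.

5/11

Row minima are -12 and -7, so General X's maximin is -7; column maxima are 12 and 13, so General Y's minimax is 12. These differ, so the equilibrium is in mixed strategies.
Let General X play route A with probability p. General Y is indifferent when 12p − 7(1−p) = −12p + 13(1−p), giving p = 5/11.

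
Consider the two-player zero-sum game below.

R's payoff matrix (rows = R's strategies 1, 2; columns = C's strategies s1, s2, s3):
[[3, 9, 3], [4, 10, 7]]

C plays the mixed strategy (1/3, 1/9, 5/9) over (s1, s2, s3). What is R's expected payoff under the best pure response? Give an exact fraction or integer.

1: (3)·(1/3) + (9)·(1/9) + (3)·(5/9) = 11/3.
2: (4)·(1/3) + (10)·(1/9) + (7)·(5/9) = 19/3.
The best pure response is 2 with expected payoff 19/3.

19/3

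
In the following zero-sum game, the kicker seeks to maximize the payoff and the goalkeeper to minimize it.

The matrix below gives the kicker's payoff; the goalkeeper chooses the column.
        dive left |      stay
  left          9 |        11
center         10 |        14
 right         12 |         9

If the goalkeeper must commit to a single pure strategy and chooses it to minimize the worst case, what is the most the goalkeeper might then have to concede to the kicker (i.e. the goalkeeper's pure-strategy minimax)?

The worst case (largest entry) in each column is dive left: 12, stay: 14.
The best (smallest) of these is 12.

12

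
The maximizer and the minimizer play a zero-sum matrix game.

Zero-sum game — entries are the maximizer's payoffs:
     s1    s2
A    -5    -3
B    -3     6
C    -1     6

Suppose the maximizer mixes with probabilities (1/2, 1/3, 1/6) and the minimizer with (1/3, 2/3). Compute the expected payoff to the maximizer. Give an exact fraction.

-2/9

Against (1/3, 2/3), each row's expected payoff is A: -11/3; B: 3; C: 11/3.
Taking the (1/2, 1/3, 1/6)-weighted average: (1/2)·(-11/3) + (1/3)·(3) + (1/6)·(11/3) = -2/9.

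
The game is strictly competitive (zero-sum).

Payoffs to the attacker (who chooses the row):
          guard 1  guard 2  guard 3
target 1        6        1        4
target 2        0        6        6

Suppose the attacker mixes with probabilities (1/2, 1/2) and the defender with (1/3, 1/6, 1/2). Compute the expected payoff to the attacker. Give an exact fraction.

Against (1/3, 1/6, 1/2), each row's expected payoff is target 1: 25/6; target 2: 4.
Taking the (1/2, 1/2)-weighted average: (1/2)·(25/6) + (1/2)·(4) = 49/12.

49/12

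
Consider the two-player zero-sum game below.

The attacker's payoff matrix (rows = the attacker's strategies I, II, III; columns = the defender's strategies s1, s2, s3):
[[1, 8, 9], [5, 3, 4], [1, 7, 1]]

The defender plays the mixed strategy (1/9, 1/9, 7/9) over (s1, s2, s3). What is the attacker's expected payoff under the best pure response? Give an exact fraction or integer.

I: (1)·(1/9) + (8)·(1/9) + (9)·(7/9) = 8.
II: (5)·(1/9) + (3)·(1/9) + (4)·(7/9) = 4.
III: (1)·(1/9) + (7)·(1/9) + (1)·(7/9) = 5/3.
The best pure response is I with expected payoff 8.

8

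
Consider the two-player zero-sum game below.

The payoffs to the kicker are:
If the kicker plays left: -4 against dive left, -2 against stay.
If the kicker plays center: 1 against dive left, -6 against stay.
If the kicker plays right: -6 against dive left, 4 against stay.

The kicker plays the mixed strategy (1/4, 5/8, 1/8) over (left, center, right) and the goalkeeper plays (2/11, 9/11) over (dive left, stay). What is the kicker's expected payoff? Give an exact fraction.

Against (2/11, 9/11), each row's expected payoff is left: -26/11; center: -52/11; right: 24/11.
Taking the (1/4, 5/8, 1/8)-weighted average: (1/4)·(-26/11) + (5/8)·(-52/11) + (1/8)·(24/11) = -36/11.

-36/11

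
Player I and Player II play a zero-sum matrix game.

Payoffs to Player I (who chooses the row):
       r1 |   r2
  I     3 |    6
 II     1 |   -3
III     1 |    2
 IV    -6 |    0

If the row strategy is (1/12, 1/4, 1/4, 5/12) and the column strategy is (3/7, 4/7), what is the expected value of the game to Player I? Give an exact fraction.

Against (3/7, 4/7), each row's expected payoff is I: 33/7; II: -9/7; III: 11/7; IV: -18/7.
Taking the (1/12, 1/4, 1/4, 5/12)-weighted average: (1/12)·(33/7) + (1/4)·(-9/7) + (1/4)·(11/7) + (5/12)·(-18/7) = -17/28.

-17/28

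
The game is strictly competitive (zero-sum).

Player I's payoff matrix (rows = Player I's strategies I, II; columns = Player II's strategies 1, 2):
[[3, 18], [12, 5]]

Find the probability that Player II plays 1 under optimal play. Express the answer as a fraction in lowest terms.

13/22

Row minima are 3 and 5, so Player I's maximin is 5; column maxima are 12 and 18, so Player II's minimax is 12. These differ, so the equilibrium is in mixed strategies.
Let Player II play 1 with probability q. Player I is indifferent when 3q + 18(1−q) = 12q + 5(1−q), giving q = 13/22.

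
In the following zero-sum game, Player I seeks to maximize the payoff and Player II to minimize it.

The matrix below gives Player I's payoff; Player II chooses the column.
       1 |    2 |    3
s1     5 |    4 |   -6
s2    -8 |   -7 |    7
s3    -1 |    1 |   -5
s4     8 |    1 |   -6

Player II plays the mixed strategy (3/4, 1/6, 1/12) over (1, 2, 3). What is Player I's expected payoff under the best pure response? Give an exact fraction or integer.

17/3

s1: (5)·(3/4) + (4)·(1/6) + (-6)·(1/12) = 47/12.
s2: (-8)·(3/4) + (-7)·(1/6) + (7)·(1/12) = -79/12.
s3: (-1)·(3/4) + (1)·(1/6) + (-5)·(1/12) = -1.
s4: (8)·(3/4) + (1)·(1/6) + (-6)·(1/12) = 17/3.
The best pure response is s4 with expected payoff 17/3.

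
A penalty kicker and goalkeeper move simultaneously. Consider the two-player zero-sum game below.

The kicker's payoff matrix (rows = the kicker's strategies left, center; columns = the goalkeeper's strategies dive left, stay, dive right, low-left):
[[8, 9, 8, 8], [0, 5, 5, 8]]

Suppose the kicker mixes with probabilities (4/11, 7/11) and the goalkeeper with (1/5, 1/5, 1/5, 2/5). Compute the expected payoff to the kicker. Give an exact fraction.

346/55

Against (1/5, 1/5, 1/5, 2/5), each row's expected payoff is left: 41/5; center: 26/5.
Taking the (4/11, 7/11)-weighted average: (4/11)·(41/5) + (7/11)·(26/5) = 346/55.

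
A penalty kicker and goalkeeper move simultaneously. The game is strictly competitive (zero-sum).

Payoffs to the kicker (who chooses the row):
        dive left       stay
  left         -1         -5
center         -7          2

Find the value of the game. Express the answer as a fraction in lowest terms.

-37/13

Row minima are -5 and -7, so the kicker's maximin is -5; column maxima are -1 and 2, so the goalkeeper's minimax is -1. These differ, so the equilibrium is in mixed strategies.
Let the kicker play left with probability p. The goalkeeper is indifferent when −p − 7(1−p) = −5p + 2(1−p), giving p = 9/13.
Let the goalkeeper play dive left with probability q. The kicker is indifferent when −q − 5(1−q) = −7q + 2(1−q), giving q = 7/13.
The value is -1·(7/13) + (-5)·(6/13) = -37/13.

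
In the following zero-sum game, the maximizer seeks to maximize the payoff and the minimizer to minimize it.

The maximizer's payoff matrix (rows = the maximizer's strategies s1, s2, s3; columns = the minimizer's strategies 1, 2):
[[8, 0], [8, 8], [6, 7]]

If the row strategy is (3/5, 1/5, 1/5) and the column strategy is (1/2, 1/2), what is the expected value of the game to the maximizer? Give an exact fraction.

Against (1/2, 1/2), each row's expected payoff is s1: 4; s2: 8; s3: 13/2.
Taking the (3/5, 1/5, 1/5)-weighted average: (3/5)·(4) + (1/5)·(8) + (1/5)·(13/2) = 53/10.

53/10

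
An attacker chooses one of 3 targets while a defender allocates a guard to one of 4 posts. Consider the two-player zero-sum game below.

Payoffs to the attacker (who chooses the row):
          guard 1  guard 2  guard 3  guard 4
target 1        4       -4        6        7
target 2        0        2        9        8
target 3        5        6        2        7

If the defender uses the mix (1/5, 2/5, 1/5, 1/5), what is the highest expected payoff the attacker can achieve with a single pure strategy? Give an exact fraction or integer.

26/5

target 1: (4)·(1/5) + (-4)·(2/5) + (6)·(1/5) + (7)·(1/5) = 9/5.
target 2: (0)·(1/5) + (2)·(2/5) + (9)·(1/5) + (8)·(1/5) = 21/5.
target 3: (5)·(1/5) + (6)·(2/5) + (2)·(1/5) + (7)·(1/5) = 26/5.
The best pure response is target 3 with expected payoff 26/5.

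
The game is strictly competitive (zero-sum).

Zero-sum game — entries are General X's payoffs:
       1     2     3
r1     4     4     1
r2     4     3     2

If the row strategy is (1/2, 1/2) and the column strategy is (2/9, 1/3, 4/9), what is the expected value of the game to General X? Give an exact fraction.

49/18

Against (2/9, 1/3, 4/9), each row's expected payoff is r1: 8/3; r2: 25/9.
Taking the (1/2, 1/2)-weighted average: (1/2)·(8/3) + (1/2)·(25/9) = 49/18.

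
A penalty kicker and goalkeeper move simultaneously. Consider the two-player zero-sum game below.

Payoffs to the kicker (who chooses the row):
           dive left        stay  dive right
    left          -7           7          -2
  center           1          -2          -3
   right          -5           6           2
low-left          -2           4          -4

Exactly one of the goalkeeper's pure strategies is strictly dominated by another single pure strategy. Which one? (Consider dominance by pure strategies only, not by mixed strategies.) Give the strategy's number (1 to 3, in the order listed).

2

The goalkeeper prefers columns that give the kicker less. Compare stay with dive right: -2 < 7, -3 < -2, 2 < 6, -4 < 4.
So dive right strictly dominates stay for the goalkeeper; stay is strictly dominated.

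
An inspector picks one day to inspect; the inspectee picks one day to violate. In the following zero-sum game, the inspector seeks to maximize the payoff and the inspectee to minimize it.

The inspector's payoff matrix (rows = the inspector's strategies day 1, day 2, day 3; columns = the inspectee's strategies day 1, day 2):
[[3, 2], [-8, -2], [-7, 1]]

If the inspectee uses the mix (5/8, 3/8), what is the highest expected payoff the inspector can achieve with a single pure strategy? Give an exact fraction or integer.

day 1: (3)·(5/8) + (2)·(3/8) = 21/8.
day 2: (-8)·(5/8) + (-2)·(3/8) = -23/4.
day 3: (-7)·(5/8) + (1)·(3/8) = -4.
The best pure response is day 1 with expected payoff 21/8.

21/8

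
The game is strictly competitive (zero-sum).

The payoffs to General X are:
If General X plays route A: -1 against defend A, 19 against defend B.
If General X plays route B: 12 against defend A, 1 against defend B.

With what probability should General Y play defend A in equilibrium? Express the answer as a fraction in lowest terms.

18/31

Row minima are -1 and 1, so General X's maximin is 1; column maxima are 12 and 19, so General Y's minimax is 12. These differ, so the equilibrium is in mixed strategies.
Let General Y play defend A with probability q. General X is indifferent when −q + 19(1−q) = 12q + (1−q), giving q = 18/31.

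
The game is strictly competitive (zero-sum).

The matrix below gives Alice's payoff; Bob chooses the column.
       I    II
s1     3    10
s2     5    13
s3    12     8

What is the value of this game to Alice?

29/3

Row s1 is strictly dominated by row s2, so Alice never plays it.
The remaining 2×2 game on (s2, s3) × (I, II) has no saddle point. Let Alice play s2 with probability p; indifference gives 5p + 12(1−p) = 13p + 8(1−p), so p = 1/3.
Similarly Bob's optimal q on I is 5/12, and the value is 5·(5/12) + (13)·(7/12) = 29/3.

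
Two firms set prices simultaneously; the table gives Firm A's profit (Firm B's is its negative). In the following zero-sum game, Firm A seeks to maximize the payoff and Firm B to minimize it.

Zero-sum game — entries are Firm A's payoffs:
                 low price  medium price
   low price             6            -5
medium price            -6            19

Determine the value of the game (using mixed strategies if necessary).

7/3

Row minima are -5 and -6, so Firm A's maximin is -5; column maxima are 6 and 19, so Firm B's minimax is 6. These differ, so the equilibrium is in mixed strategies.
Let Firm A play low price with probability p. Firm B is indifferent when 6p − 6(1−p) = −5p + 19(1−p), giving p = 25/36.
Let Firm B play low price with probability q. Firm A is indifferent when 6q − 5(1−q) = −6q + 19(1−q), giving q = 2/3.
The value is 6·(2/3) + (-5)·(1/3) = 7/3.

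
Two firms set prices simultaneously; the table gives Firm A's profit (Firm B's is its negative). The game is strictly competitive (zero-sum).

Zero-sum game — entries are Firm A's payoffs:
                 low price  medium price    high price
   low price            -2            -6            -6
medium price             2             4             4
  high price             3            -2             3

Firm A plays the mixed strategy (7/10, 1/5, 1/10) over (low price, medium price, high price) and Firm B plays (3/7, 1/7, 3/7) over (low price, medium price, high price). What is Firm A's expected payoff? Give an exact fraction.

Against (3/7, 1/7, 3/7), each row's expected payoff is low price: -30/7; medium price: 22/7; high price: 16/7.
Taking the (7/10, 1/5, 1/10)-weighted average: (7/10)·(-30/7) + (1/5)·(22/7) + (1/10)·(16/7) = -15/7.

-15/7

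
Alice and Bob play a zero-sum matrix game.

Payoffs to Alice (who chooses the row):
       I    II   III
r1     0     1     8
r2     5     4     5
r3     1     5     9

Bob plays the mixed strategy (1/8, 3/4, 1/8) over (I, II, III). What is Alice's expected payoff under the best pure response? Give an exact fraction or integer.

5

r1: (0)·(1/8) + (1)·(3/4) + (8)·(1/8) = 7/4.
r2: (5)·(1/8) + (4)·(3/4) + (5)·(1/8) = 17/4.
r3: (1)·(1/8) + (5)·(3/4) + (9)·(1/8) = 5.
The best pure response is r3 with expected payoff 5.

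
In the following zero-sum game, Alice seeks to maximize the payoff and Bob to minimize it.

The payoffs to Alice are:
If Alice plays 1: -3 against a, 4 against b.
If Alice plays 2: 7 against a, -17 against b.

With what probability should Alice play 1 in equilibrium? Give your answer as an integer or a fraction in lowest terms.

Row minima are -3 and -17, so Alice's maximin is -3; column maxima are 7 and 4, so Bob's minimax is 4. These differ, so the equilibrium is in mixed strategies.
Let Alice play 1 with probability p. Bob is indifferent when −3p + 7(1−p) = 4p − 17(1−p), giving p = 24/31.

24/31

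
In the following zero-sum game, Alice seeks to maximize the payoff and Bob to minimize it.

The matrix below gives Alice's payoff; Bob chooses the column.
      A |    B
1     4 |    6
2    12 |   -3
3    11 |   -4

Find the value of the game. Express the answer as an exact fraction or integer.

84/17

Row 3 is strictly dominated by row 2, so Alice never plays it.
The remaining 2×2 game on (1, 2) × (A, B) has no saddle point. Let Alice play 1 with probability p; indifference gives 4p + 12(1−p) = 6p − 3(1−p), so p = 15/17.
Similarly Bob's optimal q on A is 9/17, and the value is 4·(9/17) + (6)·(8/17) = 84/17.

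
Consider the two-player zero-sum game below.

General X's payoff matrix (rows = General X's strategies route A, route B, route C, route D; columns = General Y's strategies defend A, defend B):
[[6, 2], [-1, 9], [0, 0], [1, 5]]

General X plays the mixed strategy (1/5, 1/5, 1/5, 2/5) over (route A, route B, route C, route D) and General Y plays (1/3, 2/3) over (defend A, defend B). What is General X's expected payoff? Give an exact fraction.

Against (1/3, 2/3), each row's expected payoff is route A: 10/3; route B: 17/3; route C: 0; route D: 11/3.
Taking the (1/5, 1/5, 1/5, 2/5)-weighted average: (1/5)·(10/3) + (1/5)·(17/3) + (1/5)·(0) + (2/5)·(11/3) = 49/15.

49/15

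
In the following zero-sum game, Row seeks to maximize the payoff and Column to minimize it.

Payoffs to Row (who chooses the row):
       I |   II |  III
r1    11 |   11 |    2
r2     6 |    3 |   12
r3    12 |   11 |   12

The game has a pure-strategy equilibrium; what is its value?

11

Row minima: 2, 3, 11 → Row's maximin is 11.
Column maxima: 12, 11, 12 → Column's minimax is 11.
They coincide at (r3, II), so the value is 11.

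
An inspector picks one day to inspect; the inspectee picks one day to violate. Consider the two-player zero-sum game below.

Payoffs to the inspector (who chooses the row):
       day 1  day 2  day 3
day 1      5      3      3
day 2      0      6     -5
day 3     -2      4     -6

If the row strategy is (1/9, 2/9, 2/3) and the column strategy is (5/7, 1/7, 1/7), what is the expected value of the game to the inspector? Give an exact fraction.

Against (5/7, 1/7, 1/7), each row's expected payoff is day 1: 31/7; day 2: 1/7; day 3: -12/7.
Taking the (1/9, 2/9, 2/3)-weighted average: (1/9)·(31/7) + (2/9)·(1/7) + (2/3)·(-12/7) = -13/21.

-13/21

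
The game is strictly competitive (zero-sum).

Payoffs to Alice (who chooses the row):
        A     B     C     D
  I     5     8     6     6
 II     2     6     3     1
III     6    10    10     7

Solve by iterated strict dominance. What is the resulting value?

6

Column B is strictly dominated by A for Bob (5<8, 2<6, 6<10); eliminate B.
Row II is strictly dominated by row I (5>2, 6>3, 6>1); eliminate II.
Row I is strictly dominated by row III (6>5, 10>6, 7>6); eliminate I.
Column C is strictly dominated by A for Bob (6<10); eliminate C.
Column D is strictly dominated by A for Bob (6<7); eliminate D.
Only (III, A) remains, with payoff 6.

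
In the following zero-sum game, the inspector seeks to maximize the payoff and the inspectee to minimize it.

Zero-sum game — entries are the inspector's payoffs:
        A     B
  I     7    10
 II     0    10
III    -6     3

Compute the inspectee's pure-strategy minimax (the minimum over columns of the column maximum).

The worst case (largest entry) in each column is A: 7, B: 10.
The best (smallest) of these is 7.

7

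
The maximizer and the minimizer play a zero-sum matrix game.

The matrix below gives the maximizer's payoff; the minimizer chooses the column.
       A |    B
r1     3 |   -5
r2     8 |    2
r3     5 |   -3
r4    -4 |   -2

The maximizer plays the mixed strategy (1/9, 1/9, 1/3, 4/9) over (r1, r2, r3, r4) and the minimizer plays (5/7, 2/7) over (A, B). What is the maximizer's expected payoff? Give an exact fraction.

Against (5/7, 2/7), each row's expected payoff is r1: 5/7; r2: 44/7; r3: 19/7; r4: -24/7.
Taking the (1/9, 1/9, 1/3, 4/9)-weighted average: (1/9)·(5/7) + (1/9)·(44/7) + (1/3)·(19/7) + (4/9)·(-24/7) = 10/63.

10/63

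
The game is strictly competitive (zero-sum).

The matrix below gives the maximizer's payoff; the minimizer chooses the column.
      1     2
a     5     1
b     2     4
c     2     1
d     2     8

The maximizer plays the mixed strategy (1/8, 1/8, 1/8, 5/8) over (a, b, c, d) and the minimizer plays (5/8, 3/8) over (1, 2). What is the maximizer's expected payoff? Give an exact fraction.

233/64

Against (5/8, 3/8), each row's expected payoff is a: 7/2; b: 11/4; c: 13/8; d: 17/4.
Taking the (1/8, 1/8, 1/8, 5/8)-weighted average: (1/8)·(7/2) + (1/8)·(11/4) + (1/8)·(13/8) + (5/8)·(17/4) = 233/64.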